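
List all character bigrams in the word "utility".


Word: "utility" (length 7)
Number of bigrams = 7 - 2 + 1 = 6
  Position 0: "ut"
  Position 1: "ti"
  Position 2: "il"
  Position 3: "li"
  Position 4: "it"
  Position 5: "ty"
Bigrams = "ut", "ti", "il", "li", "it", "ty"


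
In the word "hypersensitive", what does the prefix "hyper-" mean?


Prefix: hyper-
As in: hypersensitive -> hyper- + sensitive
Meaning = over / excessive


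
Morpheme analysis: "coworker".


Word: "coworker"
Morphemes: co- + work + -er
Each morpheme carries meaning
= 3 morphemes


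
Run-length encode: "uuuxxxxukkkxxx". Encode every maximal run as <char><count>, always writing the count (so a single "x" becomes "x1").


String: "uuuxxxxukkkxxx"
Scanning for consecutive runs:
  'u' x 3
  'x' x 4
  'u' x 1
  'k' x 3
  'x' x 3
RLE = "u3x4u1k3x3"


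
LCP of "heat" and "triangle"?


Word 1: "heat"
Word 2: "triangle"
Comparing from start:
  Pos 0: 'h' != 't' (stop)
LCP = "" (length 0)


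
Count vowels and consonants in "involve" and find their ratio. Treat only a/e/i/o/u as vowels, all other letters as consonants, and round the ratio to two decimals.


Word: "involve"
Vowels (a,e,i,o,u): 3
Consonants: 4
Ratio = 3/4
= 0.75


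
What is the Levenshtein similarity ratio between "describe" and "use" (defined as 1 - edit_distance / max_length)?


Word 1: "describe" (length 8)
Word 2: "use" (length 3)
One optimal edit sequence:
  1. delete 'd'  (+1)
  2. substitute 'e' -> 'u'  (+1)
  3. keep 's'
  4. delete 'c'  (+1)
  5. delete 'r'  (+1)
  6. delete 'i'  (+1)
  7. delete 'b'  (+1)
  8. keep 'e'
Edit distance = 6
Max length = max(8, 3) = 8
Similarity = 1 - 6/8
= 0.2500


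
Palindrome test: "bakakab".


Word: "bakakab"
Reversed: "bakakab"
Forward == Backward? bakakab == bakakab
Palindrome = Yes


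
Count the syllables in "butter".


Word: "butter"
Syllable breakdown: but / ter
Counting: 2 parts
= 2 syllables


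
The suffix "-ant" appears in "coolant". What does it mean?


Suffix: -ant
Example: coolant (cool + -ant)
Meaning = one who / that which


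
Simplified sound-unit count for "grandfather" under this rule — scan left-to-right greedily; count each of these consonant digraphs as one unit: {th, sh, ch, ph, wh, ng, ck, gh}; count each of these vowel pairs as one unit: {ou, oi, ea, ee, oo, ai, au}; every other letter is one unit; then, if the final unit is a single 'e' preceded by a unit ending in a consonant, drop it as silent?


Word: "grandfather" (11 letters)
Left-to-right scan:
  [1] 'g' (letter)
  [2] 'r' (letter)
  [3] 'a' (letter)
  [4] 'n' (letter)
  [5] 'd' (letter)
  [6] 'f' (letter)
  [7] 'a' (letter)
  [8] 'th' (digraph)
  [9] 'e' (letter)
  [10] 'r' (letter)
Units from scan: 10
Sound units = 10 units


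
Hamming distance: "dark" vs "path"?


Comparing character by character (same length = 4):
  Pos 0: 'd' vs 'p' !=
  Pos 1: 'a' vs 'a' =
  Pos 2: 'r' vs 't' !=
  Pos 3: 'k' vs 'h' !=
Hamming distance = 3


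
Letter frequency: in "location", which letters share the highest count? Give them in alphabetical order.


Word: "location"
Letter counts:
  'a': 1
  'c': 1
  'i': 1
  'l': 1
  'n': 1
  'o': 2
  't': 1
Maximum count = 2
Most frequent = 'o' (2 times each)


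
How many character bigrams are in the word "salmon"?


Word: "salmon" (length 6)
Number of 2-grams = length - 2 + 1 = 6 - 2 + 1
= 5


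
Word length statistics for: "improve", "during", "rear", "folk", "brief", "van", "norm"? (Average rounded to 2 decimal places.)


Lengths: "improve"=7, "during"=6, "rear"=4, "folk"=4, "brief"=5, "van"=3, "norm"=4
Sum = 33, Count = 7
Average = 33/7 = 4.71
= avg=4.71, min=3, max=7


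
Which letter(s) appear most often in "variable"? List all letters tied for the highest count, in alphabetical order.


Word: "variable"
Letter counts:
  'a': 2
  'b': 1
  'e': 1
  'i': 1
  'l': 1
  'r': 1
  'v': 1
Maximum count = 2
Most frequent = 'a' (2 times each)


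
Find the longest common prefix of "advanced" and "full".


Word 1: "advanced"
Word 2: "full"
Comparing from start:
  Pos 0: 'a' != 'f' (stop)
LCP = "" (length 0)


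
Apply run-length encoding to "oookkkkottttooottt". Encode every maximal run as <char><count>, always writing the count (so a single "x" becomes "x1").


String: "oookkkkottttooottt"
Scanning for consecutive runs:
  'o' x 3
  'k' x 4
  'o' x 1
  't' x 4
  'o' x 3
  't' x 3
RLE = "o3k4o1t4o3t3"


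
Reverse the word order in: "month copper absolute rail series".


Original: "month copper absolute rail series"
Words (1..n): month | copper | absolute | rail | series
Reversed (n..1): series | rail | absolute | copper | month
Result = "series rail absolute copper month"


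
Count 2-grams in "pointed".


Word: "pointed" (length 7)
Number of 2-grams = length - 2 + 1 = 7 - 2 + 1
= 6


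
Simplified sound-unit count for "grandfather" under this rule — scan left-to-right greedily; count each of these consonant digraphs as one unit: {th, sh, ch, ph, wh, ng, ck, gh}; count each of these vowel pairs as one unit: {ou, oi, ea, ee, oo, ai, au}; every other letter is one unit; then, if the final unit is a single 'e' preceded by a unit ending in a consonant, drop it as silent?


Word: "grandfather" (11 letters)
Left-to-right scan:
  1. 'g' (letter)
  2. 'r' (letter)
  3. 'a' (letter)
  4. 'n' (letter)
  5. 'd' (letter)
  6. 'f' (letter)
  7. 'a' (letter)
  8. 'th' (digraph)
  9. 'e' (letter)
  10. 'r' (letter)
Units from scan: 10
Sound units = 10 units


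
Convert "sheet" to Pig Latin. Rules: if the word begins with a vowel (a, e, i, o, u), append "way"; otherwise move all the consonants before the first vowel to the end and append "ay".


Word: "sheet"
Starts with consonant(s) → move to end, add 'ay'
Consonant cluster: "sh"
Pig Latin = "eetshay"


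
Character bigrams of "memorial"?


Word: "memorial" (length 8)
Number of bigrams = 8 - 2 + 1 = 7
  Position 0: "me"
  Position 1: "em"
  Position 2: "mo"
  Position 3: "or"
  Position 4: "ri"
  Position 5: "ia"
  Position 6: "al"
Bigrams = "me", "em", "mo", "or", "ri", "ia", "al"


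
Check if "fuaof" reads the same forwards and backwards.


Word: "fuaof"
Reversed: "foauf"
Forward == Backward? fuaof != foauf
Palindrome = No


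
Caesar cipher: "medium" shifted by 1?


Word: "medium"
Shift: 1
Each letter → (letter + shift) mod 26:
  'm' (12) + 1 = 13 → 'n'
  'e' (4) + 1 = 5 → 'f'
  'd' (3) + 1 = 4 → 'e'
  'i' (8) + 1 = 9 → 'j'
  'u' (20) + 1 = 21 → 'v'
  'm' (12) + 1 = 13 → 'n'
Result = "nfejvn"


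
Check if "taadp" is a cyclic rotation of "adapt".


Word: "adapt", Candidate: "taadp"
Method: check if candidate is substring of word+word
"adaptadapt" contains "taadp"? No
Is rotation = No


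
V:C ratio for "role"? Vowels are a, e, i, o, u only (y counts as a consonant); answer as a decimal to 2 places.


Word: "role"
Vowels (a,e,i,o,u): 2
Consonants: 2
Ratio = 2/2
= 1.00


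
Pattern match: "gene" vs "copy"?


Pattern of "gene": [0, 1, 2, 1]
Pattern of "copy": [0, 1, 2, 3]
Patterns do not match
Same pattern = No


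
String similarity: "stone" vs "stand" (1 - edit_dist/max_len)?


Word 1: "stone" (length 5)
Word 2: "stand" (length 5)
One optimal edit sequence:
  1. keep 's'
  2. keep 't'
  3. substitute 'o' -> 'a'  (+1)
  4. keep 'n'
  5. substitute 'e' -> 'd'  (+1)
Edit distance = 2
Max length = max(5, 5) = 5
Similarity = 1 - 2/5
= 0.6000


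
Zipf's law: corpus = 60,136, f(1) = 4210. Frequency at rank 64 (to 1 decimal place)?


Zipf's law: f(r) = f(1) / r
f(1) = 4210
f(64) = 4210 / 64
= 65.8 occurrences


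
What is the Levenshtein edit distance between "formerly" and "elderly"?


Word 1: "formerly" (length 8)
Word 2: "elderly" (length 7)
One optimal edit sequence (insert/delete/substitute each cost 1):
  1. delete 'f'  (+1)
  2. substitute 'o' -> 'e'  (+1)
  3. substitute 'r' -> 'l'  (+1)
  4. substitute 'm' -> 'd'  (+1)
  5. keep 'e'
  6. keep 'r'
  7. keep 'l'
  8. keep 'y'
Total edit operations: 4
Edit distance = 4


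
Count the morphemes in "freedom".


Word: "freedom"
Morphemes: free + -dom
Each morpheme carries meaning
= 2 morphemes


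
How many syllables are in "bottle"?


Word: "bottle"
Syllable breakdown: bot | tle
Counting: 2 parts
= 2 syllables


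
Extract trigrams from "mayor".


Word: "mayor" (length 5)
Number of trigrams = 5 - 3 + 1 = 3
  Position 0: "may"
  Position 1: "ayo"
  Position 2: "yor"
Trigrams = "may", "ayo", "yor"


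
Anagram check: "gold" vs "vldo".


Word 1: "gold" → sorted: dglo
Word 2: "vldo" → sorted: dlov
Same letters? dglo != dlov
Anagram = No


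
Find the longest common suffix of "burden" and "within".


Word 1: "burden"
Word 2: "within"
Comparing from end:
  Pos -1: 'n' == 'n'
  Pos -2: 'e' != 'i' (stop)
LCS = "n" (length 1)


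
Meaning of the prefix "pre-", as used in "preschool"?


Prefix: pre-
Example: preschool (pre- + school)
Meaning = before


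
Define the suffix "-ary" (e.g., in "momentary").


Suffix: -ary
Example: momentary = moment + -ary
Meaning = relating to


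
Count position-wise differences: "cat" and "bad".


Comparing character by character (same length = 3):
  Pos 0: 'c' vs 'b' !=
  Pos 1: 'a' vs 'a' =
  Pos 2: 't' vs 'd' !=
Hamming distance = 2


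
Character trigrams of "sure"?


Word: "sure" (length 4)
Number of trigrams = 4 - 3 + 1 = 2
  Position 0: "sur"
  Position 1: "ure"
Trigrams = "sur", "ure"


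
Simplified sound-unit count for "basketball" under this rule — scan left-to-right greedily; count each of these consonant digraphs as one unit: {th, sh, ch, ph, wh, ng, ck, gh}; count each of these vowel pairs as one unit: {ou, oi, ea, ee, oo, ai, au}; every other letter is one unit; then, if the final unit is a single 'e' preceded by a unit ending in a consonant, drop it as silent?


Word: "basketball" (10 letters)
Left-to-right scan:
  [1] 'b' (letter)
  [2] 'a' (letter)
  [3] 's' (letter)
  [4] 'k' (letter)
  [5] 'e' (letter)
  [6] 't' (letter)
  [7] 'b' (letter)
  [8] 'a' (letter)
  [9] 'l' (letter)
  [10] 'l' (letter)
Units from scan: 10
Sound units = 10 units


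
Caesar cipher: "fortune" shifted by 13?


Word: "fortune"
Shift: 13
Each letter → (letter + shift) mod 26:
  'f' (5) + 13 = 18 → 's'
  'o' (14) + 13 = 1 → 'b'
  'r' (17) + 13 = 4 → 'e'
  't' (19) + 13 = 6 → 'g'
  'u' (20) + 13 = 7 → 'h'
  'n' (13) + 13 = 0 → 'a'
  'e' (4) + 13 = 17 → 'r'
Result = "sbeghar"


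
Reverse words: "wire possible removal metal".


Original: "wire possible removal metal"
Words (1..n): wire | possible | removal | metal
Reversed (n..1): metal | removal | possible | wire
Result = "metal removal possible wire"


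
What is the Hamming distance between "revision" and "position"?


Comparing character by character (same length = 8):
  Pos 0: 'r' vs 'p' !=
  Pos 1: 'e' vs 'o' !=
  Pos 2: 'v' vs 's' !=
  Pos 3: 'i' vs 'i' =
  Pos 4: 's' vs 't' !=
  Pos 5: 'i' vs 'i' =
  Pos 6: 'o' vs 'o' =
  Pos 7: 'n' vs 'n' =
Hamming distance = 4


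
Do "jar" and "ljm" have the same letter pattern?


Pattern of "jar": [0, 1, 2]
Pattern of "ljm": [0, 1, 2]
Patterns match
Same pattern = Yes


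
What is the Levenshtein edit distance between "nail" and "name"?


Word 1: "nail" (length 4)
Word 2: "name" (length 4)
One optimal edit sequence (insert/delete/substitute each cost 1):
  1. keep 'n'
  2. keep 'a'
  3. substitute 'i' -> 'm'  (+1)
  4. substitute 'l' -> 'e'  (+1)
Total edit operations: 2
Edit distance = 2


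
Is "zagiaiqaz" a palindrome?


Word: "zagiaiqaz"
Reversed: "zaqiaigaz"
Forward == Backward? zagiaiqaz != zaqiaigaz
Palindrome = No


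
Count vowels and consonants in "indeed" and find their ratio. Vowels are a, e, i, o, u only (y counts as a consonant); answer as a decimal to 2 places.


Word: "indeed"
Vowels (a,e,i,o,u): 3
Consonants: 3
Ratio = 3/3
= 1.00


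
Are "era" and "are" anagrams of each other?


Word 1: "era" → sorted: aer
Word 2: "are" → sorted: aer
Same letters? aer == aer
Anagram = Yes


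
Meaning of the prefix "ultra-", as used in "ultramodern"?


Prefix: ultra-
Example: ultramodern = ultra- + modern
Meaning = beyond


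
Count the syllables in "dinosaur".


Word: "dinosaur"
Syllable breakdown: di-no-saur
Counting: 3 parts
= 3 syllables


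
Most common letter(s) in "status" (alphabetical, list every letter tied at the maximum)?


Word: "status"
Letter counts:
  'a': 1
  's': 2
  't': 2
  'u': 1
Maximum count = 2
Most frequent = 's', 't' (2 times each)


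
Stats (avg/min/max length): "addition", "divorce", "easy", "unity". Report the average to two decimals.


Lengths: "addition"=8, "divorce"=7, "easy"=4, "unity"=5
Sum = 24, Count = 4
Average = 24/4 = 6.00
= avg=6.00, min=4, max=8


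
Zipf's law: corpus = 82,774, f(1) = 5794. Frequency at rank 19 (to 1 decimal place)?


Zipf's law: f(r) = f(1) / r
f(1) = 5794
f(19) = 5794 / 19
= 304.9 occurrences


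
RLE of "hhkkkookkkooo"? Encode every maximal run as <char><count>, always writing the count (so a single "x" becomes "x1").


String: "hhkkkookkkooo"
Scanning for consecutive runs:
  'h' x 2
  'k' x 3
  'o' x 2
  'k' x 3
  'o' x 3
RLE = "h2k3o2k3o3"


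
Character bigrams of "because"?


Word: "because" (length 7)
Number of bigrams = 7 - 2 + 1 = 6
  Position 0: "be"
  Position 1: "ec"
  Position 2: "ca"
  Position 3: "au"
  Position 4: "us"
  Position 5: "se"
Bigrams = "be", "ec", "ca", "au", "us", "se"


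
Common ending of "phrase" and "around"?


Word 1: "phrase"
Word 2: "around"
Comparing from end:
  Pos -1: 'e' != 'd' (stop)
LCS = "" (length 0)


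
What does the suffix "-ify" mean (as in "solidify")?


Suffix: -ify
Example: solidify (solid + -ify)
Meaning = to make


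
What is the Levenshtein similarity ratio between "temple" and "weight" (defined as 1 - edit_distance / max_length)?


Word 1: "temple" (length 6)
Word 2: "weight" (length 6)
One optimal edit sequence:
  1. substitute 't' -> 'w'  (+1)
  2. keep 'e'
  3. substitute 'm' -> 'i'  (+1)
  4. substitute 'p' -> 'g'  (+1)
  5. substitute 'l' -> 'h'  (+1)
  6. substitute 'e' -> 't'  (+1)
Edit distance = 5
Max length = max(6, 6) = 6
Similarity = 1 - 5/6
= 0.1667


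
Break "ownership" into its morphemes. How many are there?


Word: "ownership"
Morphemes: own + -er + -ship
Each morpheme carries meaning
= 3 morphemes


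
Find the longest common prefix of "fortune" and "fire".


Word 1: "fortune"
Word 2: "fire"
Comparing from start:
  Pos 0: 'f' == 'f'
  Pos 1: 'o' != 'i' (stop)
LCP = "f" (length 1)


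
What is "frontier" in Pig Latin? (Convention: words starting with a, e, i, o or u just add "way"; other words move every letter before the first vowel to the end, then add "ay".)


Word: "frontier"
Starts with consonant(s) → move to end, add 'ay'
Consonant cluster: "fr"
Pig Latin = "ontierfray"


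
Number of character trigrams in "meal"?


Word: "meal" (length 4)
Number of 3-grams = length - 3 + 1 = 4 - 3 + 1
= 2


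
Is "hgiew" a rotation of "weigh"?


Word: "weigh", Candidate: "hgiew"
Method: check if candidate is substring of word+word
"weighweigh" contains "hgiew"? No
Is rotation = No


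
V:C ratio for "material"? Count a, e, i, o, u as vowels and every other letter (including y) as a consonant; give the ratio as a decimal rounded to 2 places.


Word: "material"
Vowels (a,e,i,o,u): 4
Consonants: 4
Ratio = 4/4
= 1.00


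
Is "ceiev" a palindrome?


Word: "ceiev"
Reversed: "veiec"
Forward == Backward? ceiev != veiec
Palindrome = No


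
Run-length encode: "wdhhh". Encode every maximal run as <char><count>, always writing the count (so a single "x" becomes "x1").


String: "wdhhh"
Scanning for consecutive runs:
  'w' x 1
  'd' x 1
  'h' x 3
RLE = "w1d1h3"


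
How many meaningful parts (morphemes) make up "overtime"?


Word: "overtime"
Morphemes: over- | time
Each morpheme carries meaning
= 2 morphemes


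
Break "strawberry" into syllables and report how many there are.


Word: "strawberry"
Syllable breakdown: straw / ber / ry
Counting: 3 parts
= 3 syllables


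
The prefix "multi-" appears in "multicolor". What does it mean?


Prefix: multi-
Example: multicolor = multi- + color
Meaning = many


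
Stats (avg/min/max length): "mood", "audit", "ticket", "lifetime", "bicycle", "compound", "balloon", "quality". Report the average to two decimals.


Lengths: "mood"=4, "audit"=5, "ticket"=6, "lifetime"=8, "bicycle"=7, "compound"=8, "balloon"=7, "quality"=7
Sum = 52, Count = 8
Average = 52/8 = 6.50
= avg=6.50, min=4, max=8


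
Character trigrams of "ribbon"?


Word: "ribbon" (length 6)
Number of trigrams = 6 - 3 + 1 = 4
  Position 0: "rib"
  Position 1: "ibb"
  Position 2: "bbo"
  Position 3: "bon"
Trigrams = "rib", "ibb", "bbo", "bon"


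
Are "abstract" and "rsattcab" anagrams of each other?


Word 1: "abstract" → sorted: aabcrstt
Word 2: "rsattcab" → sorted: aabcrstt
Same letters? aabcrstt == aabcrstt
Anagram = Yes


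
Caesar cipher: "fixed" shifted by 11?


Word: "fixed"
Shift: 11
Each letter → (letter + shift) mod 26:
  'f' (5) + 11 = 16 → 'q'
  'i' (8) + 11 = 19 → 't'
  'x' (23) + 11 = 8 → 'i'
  'e' (4) + 11 = 15 → 'p'
  'd' (3) + 11 = 14 → 'o'
Result = "qtipo"


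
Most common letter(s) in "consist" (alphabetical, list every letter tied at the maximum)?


Word: "consist"
Letter counts:
  'c': 1
  'i': 1
  'n': 1
  'o': 1
  's': 2
  't': 1
Maximum count = 2
Most frequent = 's' (2 times each)


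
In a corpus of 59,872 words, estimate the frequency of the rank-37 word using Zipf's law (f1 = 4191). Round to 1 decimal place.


Zipf's law: f(r) = f(1) / r
f(1) = 4191
f(37) = 4191 / 37
= 113.3 occurrences


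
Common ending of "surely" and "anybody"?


Word 1: "surely"
Word 2: "anybody"
Comparing from end:
  Pos -1: 'y' == 'y'
  Pos -2: 'l' != 'd' (stop)
LCS = "y" (length 1)


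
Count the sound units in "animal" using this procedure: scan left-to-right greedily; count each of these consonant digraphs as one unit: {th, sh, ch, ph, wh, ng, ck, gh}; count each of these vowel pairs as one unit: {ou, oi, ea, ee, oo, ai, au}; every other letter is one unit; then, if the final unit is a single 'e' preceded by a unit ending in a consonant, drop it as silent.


Word: "animal" (6 letters)
Left-to-right scan:
  [1] 'a' (letter)
  [2] 'n' (letter)
  [3] 'i' (letter)
  [4] 'm' (letter)
  [5] 'a' (letter)
  [6] 'l' (letter)
Units from scan: 6
Sound units = 6 units


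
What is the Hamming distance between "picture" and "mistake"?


Comparing character by character (same length = 7):
  Pos 0: 'p' vs 'm' !=
  Pos 1: 'i' vs 'i' =
  Pos 2: 'c' vs 's' !=
  Pos 3: 't' vs 't' =
  Pos 4: 'u' vs 'a' !=
  Pos 5: 'r' vs 'k' !=
  Pos 6: 'e' vs 'e' =
Hamming distance = 4


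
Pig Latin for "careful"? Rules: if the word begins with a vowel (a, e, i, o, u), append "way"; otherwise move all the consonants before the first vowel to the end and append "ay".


Word: "careful"
Starts with consonant(s) → move to end, add 'ay'
Consonant cluster: "c"
Pig Latin = "arefulcay"


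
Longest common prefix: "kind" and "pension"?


Word 1: "kind"
Word 2: "pension"
Comparing from start:
  Pos 0: 'k' != 'p' (stop)
LCP = "" (length 0)


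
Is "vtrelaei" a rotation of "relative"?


Word: "relative", Candidate: "vtrelaei"
Method: check if candidate is substring of word+word
"relativerelative" contains "vtrelaei"? No
Is rotation = No


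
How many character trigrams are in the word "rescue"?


Word: "rescue" (length 6)
Number of 3-grams = length - 3 + 1 = 6 - 3 + 1
= 4


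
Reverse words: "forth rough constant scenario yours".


Original: "forth rough constant scenario yours"
Words (1..n): forth | rough | constant | scenario | yours
Reversed (n..1): yours | scenario | constant | rough | forth
Result = "yours scenario constant rough forth"


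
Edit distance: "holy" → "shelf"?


Word 1: "holy" (length 4)
Word 2: "shelf" (length 5)
One optimal edit sequence (insert/delete/substitute each cost 1):
  1. insert 's'  (+1)
  2. keep 'h'
  3. substitute 'o' -> 'e'  (+1)
  4. keep 'l'
  5. substitute 'y' -> 'f'  (+1)
Total edit operations: 3
Edit distance = 3


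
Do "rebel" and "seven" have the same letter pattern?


Pattern of "rebel": [0, 1, 2, 1, 3]
Pattern of "seven": [0, 1, 2, 1, 3]
Patterns match
Same pattern = Yes


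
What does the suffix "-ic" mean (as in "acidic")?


Suffix: -ic
As in: acidic -> acid + -ic
Meaning = relating to


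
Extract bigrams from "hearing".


Word: "hearing" (length 7)
Number of bigrams = 7 - 2 + 1 = 6
  Position 0: "he"
  Position 1: "ea"
  Position 2: "ar"
  Position 3: "ri"
  Position 4: "in"
  Position 5: "ng"
Bigrams = "he", "ea", "ar", "ri", "in", "ng"


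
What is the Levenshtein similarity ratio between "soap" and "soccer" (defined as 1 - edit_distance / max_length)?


Word 1: "soap" (length 4)
Word 2: "soccer" (length 6)
One optimal edit sequence:
  1. keep 's'
  2. keep 'o'
  3. insert 'c'  (+1)
  4. insert 'c'  (+1)
  5. substitute 'a' -> 'e'  (+1)
  6. substitute 'p' -> 'r'  (+1)
Edit distance = 4
Max length = max(4, 6) = 6
Similarity = 1 - 4/6
= 0.3333


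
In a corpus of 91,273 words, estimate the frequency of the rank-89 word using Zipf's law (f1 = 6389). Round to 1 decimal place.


Zipf's law: f(r) = f(1) / r
f(1) = 6389
f(89) = 6389 / 89
= 71.8 occurrences


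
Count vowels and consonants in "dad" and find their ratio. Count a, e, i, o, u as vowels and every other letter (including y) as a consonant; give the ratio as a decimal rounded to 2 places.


Word: "dad"
Vowels (a,e,i,o,u): 1
Consonants: 2
Ratio = 1/2
= 0.50


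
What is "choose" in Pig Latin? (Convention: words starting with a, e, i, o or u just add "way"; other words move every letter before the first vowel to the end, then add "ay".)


Word: "choose"
Starts with consonant(s) → move to end, add 'ay'
Consonant cluster: "ch"
Pig Latin = "oosechay"


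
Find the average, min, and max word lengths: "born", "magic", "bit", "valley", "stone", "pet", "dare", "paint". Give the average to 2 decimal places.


Lengths: "born"=4, "magic"=5, "bit"=3, "valley"=6, "stone"=5, "pet"=3, "dare"=4, "paint"=5
Sum = 35, Count = 8
Average = 35/8 = 4.38
= avg=4.38, min=3, max=6


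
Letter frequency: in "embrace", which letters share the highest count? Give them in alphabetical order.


Word: "embrace"
Letter counts:
  'a': 1
  'b': 1
  'c': 1
  'e': 2
  'm': 1
  'r': 1
Maximum count = 2
Most frequent = 'e' (2 times each)


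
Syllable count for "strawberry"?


Word: "strawberry"
Syllable breakdown: straw / ber / ry
Counting: 3 parts
= 3 syllables


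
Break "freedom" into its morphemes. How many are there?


Word: "freedom"
Morphemes: free | -dom
Each morpheme carries meaning
= 2 morphemes


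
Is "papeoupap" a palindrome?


Word: "papeoupap"
Reversed: "papuoepap"
Forward == Backward? papeoupap != papuoepap
Palindrome = No


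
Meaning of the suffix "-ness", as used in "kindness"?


Suffix: -ness
Example: kindness = kind + -ness
Meaning = state of being


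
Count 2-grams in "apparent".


Word: "apparent" (length 8)
Number of 2-grams = length - 2 + 1 = 8 - 2 + 1
= 7


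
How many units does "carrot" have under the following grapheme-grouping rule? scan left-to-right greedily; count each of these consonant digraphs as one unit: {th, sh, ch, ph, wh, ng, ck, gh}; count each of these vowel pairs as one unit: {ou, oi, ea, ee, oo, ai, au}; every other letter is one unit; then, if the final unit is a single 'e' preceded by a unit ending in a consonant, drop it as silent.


Word: "carrot" (6 letters)
Left-to-right scan:
  (1) 'c' (letter)
  (2) 'a' (letter)
  (3) 'r' (letter)
  (4) 'r' (letter)
  (5) 'o' (letter)
  (6) 't' (letter)
Units from scan: 6
Sound units = 6 units


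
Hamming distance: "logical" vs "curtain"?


Comparing character by character (same length = 7):
  Pos 0: 'l' vs 'c' !=
  Pos 1: 'o' vs 'u' !=
  Pos 2: 'g' vs 'r' !=
  Pos 3: 'i' vs 't' !=
  Pos 4: 'c' vs 'a' !=
  Pos 5: 'a' vs 'i' !=
  Pos 6: 'l' vs 'n' !=
Hamming distance = 7


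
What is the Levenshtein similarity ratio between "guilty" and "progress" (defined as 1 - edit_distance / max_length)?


Word 1: "guilty" (length 6)
Word 2: "progress" (length 8)
One optimal edit sequence:
  1. insert 'p'  (+1)
  2. insert 'r'  (+1)
  3. substitute 'g' -> 'o'  (+1)
  4. substitute 'u' -> 'g'  (+1)
  5. substitute 'i' -> 'r'  (+1)
  6. substitute 'l' -> 'e'  (+1)
  7. substitute 't' -> 's'  (+1)
  8. substitute 'y' -> 's'  (+1)
Edit distance = 8
Max length = max(6, 8) = 8
Similarity = 1 - 8/8
= 0.0000


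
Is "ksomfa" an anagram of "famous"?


Word 1: "famous" → sorted: afmosu
Word 2: "ksomfa" → sorted: afkmos
Same letters? afmosu != afkmos
Anagram = No


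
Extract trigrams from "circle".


Word: "circle" (length 6)
Number of trigrams = 6 - 3 + 1 = 4
  Position 0: "cir"
  Position 1: "irc"
  Position 2: "rcl"
  Position 3: "cle"
Trigrams = "cir", "irc", "rcl", "cle"


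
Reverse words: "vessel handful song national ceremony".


Original: "vessel handful song national ceremony"
Words (1..n): vessel | handful | song | national | ceremony
Reversed (n..1): ceremony | national | song | handful | vessel
Result = "ceremony national song handful vessel"


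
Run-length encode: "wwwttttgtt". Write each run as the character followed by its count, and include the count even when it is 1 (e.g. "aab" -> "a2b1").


String: "wwwttttgtt"
Scanning for consecutive runs:
  'w' x 3
  't' x 4
  'g' x 1
  't' x 2
RLE = "w3t4g1t2"


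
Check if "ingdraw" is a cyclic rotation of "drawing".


Word: "drawing", Candidate: "ingdraw"
Method: check if candidate is substring of word+word
"drawingdrawing" contains "ingdraw"? Yes
Is rotation = Yes


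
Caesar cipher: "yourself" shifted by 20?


Word: "yourself"
Shift: 20
Each letter → (letter + shift) mod 26:
  'y' (24) + 20 = 18 → 's'
  'o' (14) + 20 = 8 → 'i'
  'u' (20) + 20 = 14 → 'o'
  'r' (17) + 20 = 11 → 'l'
  's' (18) + 20 = 12 → 'm'
  'e' (4) + 20 = 24 → 'y'
  'l' (11) + 20 = 5 → 'f'
  'f' (5) + 20 = 25 → 'z'
Result = "siolmyfz"


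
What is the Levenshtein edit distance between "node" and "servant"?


Word 1: "node" (length 4)
Word 2: "servant" (length 7)
One optimal edit sequence (insert/delete/substitute each cost 1):
  1. insert 's'  (+1)
  2. insert 'e'  (+1)
  3. insert 'r'  (+1)
  4. substitute 'n' -> 'v'  (+1)
  5. substitute 'o' -> 'a'  (+1)
  6. substitute 'd' -> 'n'  (+1)
  7. substitute 'e' -> 't'  (+1)
Total edit operations: 7
Edit distance = 7


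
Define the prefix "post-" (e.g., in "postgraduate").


Prefix: post-
As in: postgraduate -> post- + graduate
Meaning = after


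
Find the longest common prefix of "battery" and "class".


Word 1: "battery"
Word 2: "class"
Comparing from start:
  Pos 0: 'b' != 'c' (stop)
LCP = "" (length 0)


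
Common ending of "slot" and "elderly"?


Word 1: "slot"
Word 2: "elderly"
Comparing from end:
  Pos -1: 't' != 'y' (stop)
LCS = "" (length 0)


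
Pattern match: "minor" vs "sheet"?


Pattern of "minor": [0, 1, 2, 3, 4]
Pattern of "sheet": [0, 1, 2, 2, 3]
Patterns do not match
Same pattern = No


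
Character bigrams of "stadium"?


Word: "stadium" (length 7)
Number of bigrams = 7 - 2 + 1 = 6
  Position 0: "st"
  Position 1: "ta"
  Position 2: "ad"
  Position 3: "di"
  Position 4: "iu"
  Position 5: "um"
Bigrams = "st", "ta", "ad", "di", "iu", "um"


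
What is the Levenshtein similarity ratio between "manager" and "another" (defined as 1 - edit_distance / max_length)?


Word 1: "manager" (length 7)
Word 2: "another" (length 7)
One optimal edit sequence:
  1. delete 'm'  (+1)
  2. keep 'a'
  3. keep 'n'
  4. insert 'o'  (+1)
  5. substitute 'a' -> 't'  (+1)
  6. substitute 'g' -> 'h'  (+1)
  7. keep 'e'
  8. keep 'r'
Edit distance = 4
Max length = max(7, 7) = 7
Similarity = 1 - 4/7
= 0.4286


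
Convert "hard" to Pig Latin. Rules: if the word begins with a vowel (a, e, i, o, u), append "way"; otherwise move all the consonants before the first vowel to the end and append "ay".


Word: "hard"
Starts with consonant(s) → move to end, add 'ay'
Consonant cluster: "h"
Pig Latin = "ardhay"


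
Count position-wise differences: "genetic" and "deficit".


Comparing character by character (same length = 7):
  Pos 0: 'g' vs 'd' !=
  Pos 1: 'e' vs 'e' =
  Pos 2: 'n' vs 'f' !=
  Pos 3: 'e' vs 'i' !=
  Pos 4: 't' vs 'c' !=
  Pos 5: 'i' vs 'i' =
  Pos 6: 'c' vs 't' !=
Hamming distance = 5


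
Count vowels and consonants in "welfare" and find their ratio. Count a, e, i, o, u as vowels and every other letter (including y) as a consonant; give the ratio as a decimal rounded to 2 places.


Word: "welfare"
Vowels (a,e,i,o,u): 3
Consonants: 4
Ratio = 3/4
= 0.75


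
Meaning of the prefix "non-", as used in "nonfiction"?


Prefix: non-
As in: nonfiction -> non- + fiction
Meaning = not


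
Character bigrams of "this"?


Word: "this" (length 4)
Number of bigrams = 4 - 2 + 1 = 3
  Position 0: "th"
  Position 1: "hi"
  Position 2: "is"
Bigrams = "th", "hi", "is"


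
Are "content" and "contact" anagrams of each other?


Word 1: "content" → sorted: cennott
Word 2: "contact" → sorted: accnott
Same letters? cennott != accnott
Anagram = No


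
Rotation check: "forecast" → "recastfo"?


Word: "forecast", Candidate: "recastfo"
Method: check if candidate is substring of word+word
"forecastforecast" contains "recastfo"? Yes
Is rotation = Yes


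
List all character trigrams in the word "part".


Word: "part" (length 4)
Number of trigrams = 4 - 3 + 1 = 2
  Position 0: "par"
  Position 1: "art"
Trigrams = "par", "art"


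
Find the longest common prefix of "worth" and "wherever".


Word 1: "worth"
Word 2: "wherever"
Comparing from start:
  Pos 0: 'w' == 'w'
  Pos 1: 'o' != 'h' (stop)
LCP = "w" (length 1)


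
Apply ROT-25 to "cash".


Word: "cash"
Shift: 25
Each letter → (letter + shift) mod 26:
  'c' (2) + 25 = 1 → 'b'
  'a' (0) + 25 = 25 → 'z'
  's' (18) + 25 = 17 → 'r'
  'h' (7) + 25 = 6 → 'g'
Result = "bzrg"


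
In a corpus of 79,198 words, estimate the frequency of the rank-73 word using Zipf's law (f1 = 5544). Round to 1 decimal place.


Zipf's law: f(r) = f(1) / r
f(1) = 5544
f(73) = 5544 / 73
= 75.9 occurrences


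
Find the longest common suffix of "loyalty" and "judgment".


Word 1: "loyalty"
Word 2: "judgment"
Comparing from end:
  Pos -1: 'y' != 't' (stop)
LCS = "" (length 0)


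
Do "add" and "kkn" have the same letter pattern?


Pattern of "add": [0, 1, 1]
Pattern of "kkn": [0, 0, 1]
Patterns do not match
Same pattern = No


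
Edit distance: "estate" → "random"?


Word 1: "estate" (length 6)
Word 2: "random" (length 6)
One optimal edit sequence (insert/delete/substitute each cost 1):
  1. substitute 'e' -> 'r'  (+1)
  2. substitute 's' -> 'a'  (+1)
  3. substitute 't' -> 'n'  (+1)
  4. substitute 'a' -> 'd'  (+1)
  5. substitute 't' -> 'o'  (+1)
  6. substitute 'e' -> 'm'  (+1)
Total edit operations: 6
Edit distance = 6


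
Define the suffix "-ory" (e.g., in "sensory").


Suffix: -ory
Example: sensory = sense + -ory, with a spelling change
Meaning = relating to / place for


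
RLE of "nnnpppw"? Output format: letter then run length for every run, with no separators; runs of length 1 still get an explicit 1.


String: "nnnpppw"
Scanning for consecutive runs:
  'n' x 3
  'p' x 3
  'w' x 1
RLE = "n3p3w1"


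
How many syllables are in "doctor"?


Word: "doctor"
Syllable breakdown: doc-tor
Counting: 2 parts
= 2 syllables


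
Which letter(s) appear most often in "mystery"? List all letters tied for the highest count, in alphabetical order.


Word: "mystery"
Letter counts:
  'e': 1
  'm': 1
  'r': 1
  's': 1
  't': 1
  'y': 2
Maximum count = 2
Most frequent = 'y' (2 times each)


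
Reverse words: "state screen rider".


Original: "state screen rider"
Words (1..n): state | screen | rider
Reversed (n..1): rider | screen | state
Result = "rider screen state"


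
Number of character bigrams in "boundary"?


Word: "boundary" (length 8)
Number of 2-grams = length - 2 + 1 = 8 - 2 + 1
= 7


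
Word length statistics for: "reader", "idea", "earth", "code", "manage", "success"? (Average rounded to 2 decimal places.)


Lengths: "reader"=6, "idea"=4, "earth"=5, "code"=4, "manage"=6, "success"=7
Sum = 32, Count = 6
Average = 32/6 = 5.33
= avg=5.33, min=4, max=7


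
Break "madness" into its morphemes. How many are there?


Word: "madness"
Morphemes: mad / -ness
Each morpheme carries meaning
= 2 morphemes


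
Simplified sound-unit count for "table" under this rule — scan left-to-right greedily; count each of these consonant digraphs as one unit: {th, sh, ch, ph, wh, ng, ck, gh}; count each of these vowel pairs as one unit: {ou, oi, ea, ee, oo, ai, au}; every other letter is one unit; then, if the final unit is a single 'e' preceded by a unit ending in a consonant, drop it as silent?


Word: "table" (5 letters)
Left-to-right scan:
  1. 't' (letter)
  2. 'a' (letter)
  3. 'b' (letter)
  4. 'l' (letter)
  5. 'e' (letter)
Units from scan: 5
Final unit is 'e' after a consonant -> drop as silent (-1)
Sound units = 4 units


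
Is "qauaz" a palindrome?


Word: "qauaz"
Reversed: "zauaq"
Forward == Backward? qauaz != zauaq
Palindrome = No


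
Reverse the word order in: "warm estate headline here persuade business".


Original: "warm estate headline here persuade business"
Words (1..n): warm | estate | headline | here | persuade | business
Reversed (n..1): business | persuade | here | headline | estate | warm
Result = "business persuade here headline estate warm"


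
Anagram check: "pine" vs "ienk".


Word 1: "pine" → sorted: einp
Word 2: "ienk" → sorted: eikn
Same letters? einp != eikn
Anagram = No


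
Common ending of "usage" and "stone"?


Word 1: "usage"
Word 2: "stone"
Comparing from end:
  Pos -1: 'e' == 'e'
  Pos -2: 'g' != 'n' (stop)
LCS = "e" (length 1)


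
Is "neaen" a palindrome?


Word: "neaen"
Reversed: "neaen"
Forward == Backward? neaen == neaen
Palindrome = Yes


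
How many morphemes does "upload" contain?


Word: "upload"
Morphemes: up- / load
Each morpheme carries meaning
= 2 morphemes


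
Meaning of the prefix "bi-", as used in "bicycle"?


Prefix: bi-
Example: bicycle (bi- + cycle)
Meaning = two


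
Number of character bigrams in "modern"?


Word: "modern" (length 6)
Number of 2-grams = length - 2 + 1 = 6 - 2 + 1
= 5


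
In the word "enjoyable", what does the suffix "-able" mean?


Suffix: -able
As in: enjoyable -> enjoy + -able
Meaning = capable of


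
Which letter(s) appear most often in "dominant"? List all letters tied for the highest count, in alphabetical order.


Word: "dominant"
Letter counts:
  'a': 1
  'd': 1
  'i': 1
  'm': 1
  'n': 2
  'o': 1
  't': 1
Maximum count = 2
Most frequent = 'n' (2 times each)


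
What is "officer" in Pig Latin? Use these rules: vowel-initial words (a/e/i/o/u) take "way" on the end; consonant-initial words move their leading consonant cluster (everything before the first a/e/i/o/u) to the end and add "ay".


Word: "officer"
Starts with vowel → add 'way'
Pig Latin = "officerway"


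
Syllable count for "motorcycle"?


Word: "motorcycle"
Syllable breakdown: mo / tor / cy / cle
Counting: 4 parts
= 4 syllables


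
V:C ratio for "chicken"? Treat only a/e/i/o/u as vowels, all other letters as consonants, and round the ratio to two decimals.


Word: "chicken"
Vowels (a,e,i,o,u): 2
Consonants: 5
Ratio = 2/5
= 0.40


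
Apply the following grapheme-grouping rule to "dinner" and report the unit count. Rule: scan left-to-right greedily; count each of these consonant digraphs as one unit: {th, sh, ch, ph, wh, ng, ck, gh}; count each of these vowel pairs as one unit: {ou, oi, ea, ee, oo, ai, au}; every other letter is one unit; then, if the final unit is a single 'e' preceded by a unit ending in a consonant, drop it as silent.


Word: "dinner" (6 letters)
Left-to-right scan:
  1. 'd' (letter)
  2. 'i' (letter)
  3. 'n' (letter)
  4. 'n' (letter)
  5. 'e' (letter)
  6. 'r' (letter)
Units from scan: 6
Sound units = 6 units


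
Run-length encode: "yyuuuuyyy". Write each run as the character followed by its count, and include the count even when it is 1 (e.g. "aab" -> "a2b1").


String: "yyuuuuyyy"
Scanning for consecutive runs:
  'y' x 2
  'u' x 4
  'y' x 3
RLE = "y2u4y3"


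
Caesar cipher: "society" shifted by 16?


Word: "society"
Shift: 16
Each letter → (letter + shift) mod 26:
  's' (18) + 16 = 8 → 'i'
  'o' (14) + 16 = 4 → 'e'
  'c' (2) + 16 = 18 → 's'
  'i' (8) + 16 = 24 → 'y'
  'e' (4) + 16 = 20 → 'u'
  't' (19) + 16 = 9 → 'j'
  'y' (24) + 16 = 14 → 'o'
Result = "iesyujo"


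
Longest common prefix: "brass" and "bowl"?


Word 1: "brass"
Word 2: "bowl"
Comparing from start:
  Pos 0: 'b' == 'b'
  Pos 1: 'r' != 'o' (stop)
LCP = "b" (length 1)


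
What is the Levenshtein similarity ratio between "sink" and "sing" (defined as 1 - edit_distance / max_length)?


Word 1: "sink" (length 4)
Word 2: "sing" (length 4)
One optimal edit sequence:
  1. keep 's'
  2. keep 'i'
  3. keep 'n'
  4. substitute 'k' -> 'g'  (+1)
Edit distance = 1
Max length = max(4, 4) = 4
Similarity = 1 - 1/4
= 0.7500


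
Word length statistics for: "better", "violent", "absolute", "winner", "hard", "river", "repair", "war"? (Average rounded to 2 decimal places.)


Lengths: "better"=6, "violent"=7, "absolute"=8, "winner"=6, "hard"=4, "river"=5, "repair"=6, "war"=3
Sum = 45, Count = 8
Average = 45/8 = 5.63
= avg=5.63, min=3, max=8


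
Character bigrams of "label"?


Word: "label" (length 5)
Number of bigrams = 5 - 2 + 1 = 4
  Position 0: "la"
  Position 1: "ab"
  Position 2: "be"
  Position 3: "el"
Bigrams = "la", "ab", "be", "el"


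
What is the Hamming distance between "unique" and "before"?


Comparing character by character (same length = 6):
  Pos 0: 'u' vs 'b' !=
  Pos 1: 'n' vs 'e' !=
  Pos 2: 'i' vs 'f' !=
  Pos 3: 'q' vs 'o' !=
  Pos 4: 'u' vs 'r' !=
  Pos 5: 'e' vs 'e' =
Hamming distance = 5


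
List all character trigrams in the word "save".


Word: "save" (length 4)
Number of trigrams = 4 - 3 + 1 = 2
  Position 0: "sav"
  Position 1: "ave"
Trigrams = "sav", "ave"


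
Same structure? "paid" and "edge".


Pattern of "paid": [0, 1, 2, 3]
Pattern of "edge": [0, 1, 2, 0]
Patterns do not match
Same pattern = No


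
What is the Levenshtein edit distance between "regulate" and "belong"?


Word 1: "regulate" (length 8)
Word 2: "belong" (length 6)
One optimal edit sequence (insert/delete/substitute each cost 1):
  1. substitute 'r' -> 'b'  (+1)
  2. keep 'e'
  3. delete 'g'  (+1)
  4. delete 'u'  (+1)
  5. keep 'l'
  6. substitute 'a' -> 'o'  (+1)
  7. substitute 't' -> 'n'  (+1)
  8. substitute 'e' -> 'g'  (+1)
Total edit operations: 6
Edit distance = 6


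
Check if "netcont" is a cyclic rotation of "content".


Word: "content", Candidate: "netcont"
Method: check if candidate is substring of word+word
"contentcontent" contains "netcont"? No
Is rotation = No


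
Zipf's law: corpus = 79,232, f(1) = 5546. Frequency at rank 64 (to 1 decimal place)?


Zipf's law: f(r) = f(1) / r
f(1) = 5546
f(64) = 5546 / 64
= 86.7 occurrences


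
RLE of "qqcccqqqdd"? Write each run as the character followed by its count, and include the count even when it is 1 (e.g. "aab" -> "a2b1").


String: "qqcccqqqdd"
Scanning for consecutive runs:
  'q' x 2
  'c' x 3
  'q' x 3
  'd' x 2
RLE = "q2c3q3d2"
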